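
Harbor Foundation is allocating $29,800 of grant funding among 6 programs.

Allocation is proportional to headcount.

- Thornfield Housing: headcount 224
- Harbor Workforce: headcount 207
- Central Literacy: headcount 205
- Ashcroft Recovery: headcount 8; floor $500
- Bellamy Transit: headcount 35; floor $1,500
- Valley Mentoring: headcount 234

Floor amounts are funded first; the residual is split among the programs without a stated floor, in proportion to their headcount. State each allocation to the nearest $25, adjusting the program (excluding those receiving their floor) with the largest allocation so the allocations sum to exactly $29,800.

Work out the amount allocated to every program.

Thornfield Housing: $7,150 · Harbor Workforce: $6,625 · Central Literacy: $6,550 · Ashcroft Recovery: $500 · Bellamy Transit: $1,500 · Valley Mentoring: $7,475

Guaranteed amounts: Ashcroft Recovery $500; Bellamy Transit $1,500. Balance $27,800.
Balance split over remaining headcount 870: Thornfield Housing 7,157.70 → $7,150; Harbor Workforce 6,614.48 → $6,625; Central Literacy 6,550.57 → $6,550; Valley Mentoring 7,477.24 → $7,475.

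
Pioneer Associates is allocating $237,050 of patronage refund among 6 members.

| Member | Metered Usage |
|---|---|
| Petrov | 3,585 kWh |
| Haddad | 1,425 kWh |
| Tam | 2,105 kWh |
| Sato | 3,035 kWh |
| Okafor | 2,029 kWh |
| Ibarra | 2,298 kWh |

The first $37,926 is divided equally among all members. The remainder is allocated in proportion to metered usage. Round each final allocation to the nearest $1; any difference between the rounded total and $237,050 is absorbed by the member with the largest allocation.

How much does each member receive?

Petrov: $55,631 · Haddad: $25,921 · Tam: $35,274 · Sato: $48,066 · Okafor: $34,229 · Ibarra: $37,929

$37,926 shared equally gives $6,321 per member.
Remainder $199,124 by metered usage (total 14,477): Petrov 49,309.91 → $49,310; Haddad 19,600.17 → $19,600; Tam 28,953.24 → $28,953; Sato 41,744.93 → $41,745; Okafor 27,907.90 → $27,908; Ibarra 31,607.86 → $31,608.
Totals: Petrov $6,321 + $49,310 = $55,631; Haddad $6,321 + $19,600 = $25,921; Tam $6,321 + $28,953 = $35,274; Sato $6,321 + $41,745 = $48,066; Okafor $6,321 + $27,908 = $34,229; Ibarra $6,321 + $31,608 = $37,929.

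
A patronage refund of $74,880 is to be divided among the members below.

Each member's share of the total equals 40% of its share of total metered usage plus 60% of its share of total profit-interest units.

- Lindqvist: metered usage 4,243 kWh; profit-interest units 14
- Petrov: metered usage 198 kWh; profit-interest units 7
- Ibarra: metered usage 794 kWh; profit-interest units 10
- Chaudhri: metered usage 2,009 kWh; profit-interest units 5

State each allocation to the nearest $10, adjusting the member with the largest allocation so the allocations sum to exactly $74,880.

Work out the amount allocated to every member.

Lindqvist: $35,020 · Petrov: $9,550 · Ibarra: $15,760 · Chaudhri: $14,550

Metered usage total 7,244; profit-interest units total 36.
Blended shares (40% metered usage + 60% profit-interest units): Lindqvist 0.4676; Petrov 0.1276; Ibarra 0.2105; Chaudhri 0.1943.
Pro-rata amounts: Lindqvist 35,015.67; Petrov 9,554.68; Ibarra 15,762.98; Chaudhri 14,546.68.
At nearest $10: Lindqvist $35,020; Petrov $9,550; Ibarra $15,760; Chaudhri $14,550. Sum = $74,880.
Rounded total matches; no reconciliation needed.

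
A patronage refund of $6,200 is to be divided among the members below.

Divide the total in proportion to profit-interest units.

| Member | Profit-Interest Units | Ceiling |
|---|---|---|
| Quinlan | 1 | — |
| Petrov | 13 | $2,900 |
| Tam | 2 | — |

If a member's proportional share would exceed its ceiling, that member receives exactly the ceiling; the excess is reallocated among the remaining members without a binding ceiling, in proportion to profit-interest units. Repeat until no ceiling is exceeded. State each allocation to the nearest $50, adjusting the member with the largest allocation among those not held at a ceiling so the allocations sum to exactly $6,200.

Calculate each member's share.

Sum of profit-interest units: 16.
Unconstrained shares: Quinlan 387.50; Petrov 5,037.50; Tam 775.00.
Held at cap: Petrov ($2,900); remaining pool $3,300 reallocated over remaining profit-interest units 3.
Shares after redistribution: Quinlan 1,100.00 → $1,100; Tam 2,200.00 → $2,200.

Quinlan: $1,100 · Petrov: $2,900 · Tam: $2,200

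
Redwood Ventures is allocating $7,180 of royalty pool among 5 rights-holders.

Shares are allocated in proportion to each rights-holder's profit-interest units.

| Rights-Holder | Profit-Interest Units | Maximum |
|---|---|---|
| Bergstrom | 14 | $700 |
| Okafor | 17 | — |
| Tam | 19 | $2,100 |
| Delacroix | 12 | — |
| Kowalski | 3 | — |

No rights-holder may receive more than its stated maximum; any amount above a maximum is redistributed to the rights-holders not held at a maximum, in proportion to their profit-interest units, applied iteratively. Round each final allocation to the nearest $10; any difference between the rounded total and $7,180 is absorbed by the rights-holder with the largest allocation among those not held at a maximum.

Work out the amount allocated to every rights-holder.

Sum of profit-interest units: 65.
Pro-rata shares before constraints: Bergstrom 1,546.46; Okafor 1,877.85; Tam 2,098.77; Delacroix 1,325.54; Kowalski 331.38.
Cap binds for Bergstrom ($700); residual $6,480 reallocated over remaining profit-interest units 51.
Cap binds for Tam ($2,100); residual $4,380 reallocated over remaining profit-interest units 32.
Shares after redistribution: Okafor 2,326.88 → $2,330; Delacroix 1,642.50 → $1,640; Kowalski 410.62 → $410.

Bergstrom: $700 · Okafor: $2,330 · Tam: $2,100 · Delacroix: $1,640 · Kowalski: $410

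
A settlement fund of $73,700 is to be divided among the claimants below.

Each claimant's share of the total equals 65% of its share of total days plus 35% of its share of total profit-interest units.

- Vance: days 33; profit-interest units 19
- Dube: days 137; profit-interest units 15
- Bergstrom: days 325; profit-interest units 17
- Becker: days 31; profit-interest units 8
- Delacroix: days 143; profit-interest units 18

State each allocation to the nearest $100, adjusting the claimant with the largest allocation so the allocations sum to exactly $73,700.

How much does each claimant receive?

Vance: $8,700 · Dube: $14,800 · Bergstrom: $29,000 · Becker: $4,900 · Delacroix: $16,300

Totals — days 669, profit-interest units 77.
Combined weights (65% days + 35% profit-interest units): Vance 0.1184; Dube 0.2013; Bergstrom 0.3930; Becker 0.0665; Delacroix 0.2208.
Raw shares: Vance 8,728.03; Dube 14,835.14; Bergstrom 28,967.23; Becker 4,899.81; Delacroix 16,269.78.
Rounded to nearest $100: Vance $8,700; Dube $14,800; Bergstrom $29,000; Becker $4,900; Delacroix $16,300. Sum = $73,700.
Rounded total matches; no reconciliation needed.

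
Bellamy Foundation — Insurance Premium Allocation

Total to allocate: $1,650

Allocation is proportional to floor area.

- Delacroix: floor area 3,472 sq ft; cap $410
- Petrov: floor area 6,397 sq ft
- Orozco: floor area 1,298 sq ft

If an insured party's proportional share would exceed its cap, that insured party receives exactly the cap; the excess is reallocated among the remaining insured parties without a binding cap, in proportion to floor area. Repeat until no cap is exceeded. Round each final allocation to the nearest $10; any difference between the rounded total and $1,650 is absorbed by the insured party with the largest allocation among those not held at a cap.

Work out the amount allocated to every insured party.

Delacroix: $410 · Petrov: $1,030 · Orozco: $210

Total floor area = 11,167.
Proportional shares (ignoring caps): Delacroix 513.01; Petrov 945.20; Orozco 191.79.
Cap binds for Delacroix ($410); remaining pool $1,240 reallocated over remaining floor area 7,695.
Shares after redistribution: Petrov 1,030.84 → $1,030; Orozco 209.16 → $210.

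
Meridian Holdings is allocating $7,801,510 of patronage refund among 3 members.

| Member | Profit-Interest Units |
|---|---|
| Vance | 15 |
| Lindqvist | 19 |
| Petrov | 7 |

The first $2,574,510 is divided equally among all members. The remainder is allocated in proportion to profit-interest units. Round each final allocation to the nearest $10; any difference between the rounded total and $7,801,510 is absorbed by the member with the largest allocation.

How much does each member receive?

Equal tier: $2,574,510 ÷ 3 = $858,170 apiece.
Remainder $5,227,000 by profit-interest units (total 41): Vance 1,912,317.07 → $1,912,320; Lindqvist 2,422,268.29 → $2,422,270; Petrov 892,414.63 → $892,410.
Totals: Vance $858,170 + $1,912,320 = $2,770,490; Lindqvist $858,170 + $2,422,270 = $3,280,440; Petrov $858,170 + $892,410 = $1,750,580.

Vance: $2,770,490 · Lindqvist: $3,280,440 · Petrov: $1,750,580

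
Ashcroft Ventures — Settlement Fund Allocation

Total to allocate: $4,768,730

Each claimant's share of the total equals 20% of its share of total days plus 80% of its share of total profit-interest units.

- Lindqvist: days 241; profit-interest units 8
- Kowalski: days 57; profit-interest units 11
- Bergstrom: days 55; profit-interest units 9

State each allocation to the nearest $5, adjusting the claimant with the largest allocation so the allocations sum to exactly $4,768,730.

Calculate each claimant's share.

Days total 353; profit-interest units total 28.
Blended shares (20% days + 80% profit-interest units): Lindqvist 0.3651; Kowalski 0.3466; Bergstrom 0.2883.
Pro-rata amounts: Lindqvist 1,741,136.47; Kowalski 1,652,748.03; Bergstrom 1,374,845.51.
Rounded to nearest $5: Lindqvist $1,741,135; Kowalski $1,652,750; Bergstrom $1,374,845. Sum = $4,768,730.
Rounded total matches; no reconciliation needed.

Lindqvist: $1,741,135 | Kowalski: $1,652,750 | Bergstrom: $1,374,845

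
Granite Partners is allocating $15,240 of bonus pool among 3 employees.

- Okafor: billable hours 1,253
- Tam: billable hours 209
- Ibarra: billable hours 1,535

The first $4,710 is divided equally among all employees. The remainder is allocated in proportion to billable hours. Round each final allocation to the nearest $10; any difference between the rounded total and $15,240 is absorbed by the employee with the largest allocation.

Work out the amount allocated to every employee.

Okafor: $5,970 · Tam: $2,300 · Ibarra: $6,970

Equal tier: $4,710 ÷ 3 = $1,570 apiece.
Remainder $10,530 by billable hours (total 2,997): Okafor 4,402.43 → $4,400; Tam 734.32 → $730; Ibarra 5,393.24 → $5,390.
Rounding difference +$10 on remainder applied to Ibarra.
Totals: Okafor $1,570 + $4,400 = $5,970; Tam $1,570 + $730 = $2,300; Ibarra $1,570 + $5,400 = $6,970.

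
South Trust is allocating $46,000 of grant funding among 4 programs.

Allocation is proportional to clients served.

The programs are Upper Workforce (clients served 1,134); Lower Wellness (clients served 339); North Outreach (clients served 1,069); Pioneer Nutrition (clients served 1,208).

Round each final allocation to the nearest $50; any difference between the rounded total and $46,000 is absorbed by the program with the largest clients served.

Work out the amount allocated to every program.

Upper Workforce: $13,900 | Lower Wellness: $4,150 | North Outreach: $13,100 | Pioneer Nutrition: $14,850

Clients served total: 1,134 + 339 + 1,069 + 1,208 = 3,750.
Raw shares: Upper Workforce 13,910.40; Lower Wellness 4,158.40; North Outreach 13,113.07; Pioneer Nutrition 14,818.13.
At nearest $50: Upper Workforce $13,900; Lower Wellness $4,150; North Outreach $13,100; Pioneer Nutrition $14,800. Sum = $45,950.
Difference $46,000 − $45,950 = +$50 applied to largest clients served (Pioneer Nutrition): Pioneer Nutrition becomes $14,850.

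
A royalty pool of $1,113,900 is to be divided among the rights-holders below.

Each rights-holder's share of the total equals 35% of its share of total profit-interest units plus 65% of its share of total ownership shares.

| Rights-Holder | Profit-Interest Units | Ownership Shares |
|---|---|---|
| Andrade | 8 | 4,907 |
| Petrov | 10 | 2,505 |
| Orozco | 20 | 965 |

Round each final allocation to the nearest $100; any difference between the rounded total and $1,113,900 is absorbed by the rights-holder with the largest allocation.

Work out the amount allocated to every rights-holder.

Totals — profit-interest units 38, ownership shares 8,377.
Composite weights (35% profit-interest units + 65% ownership shares): Andrade 0.4544; Petrov 0.2865; Orozco 0.2591.
Pro-rata amounts: Andrade 506,195.23; Petrov 319,106.46; Orozco 288,598.31.
Rounded to nearest $100: Andrade $506,200; Petrov $319,100; Orozco $288,600. Sum = $1,113,900.
Sum already equals the total — no adjustment.

Andrade: $506,200; Petrov: $319,100; Orozco: $288,600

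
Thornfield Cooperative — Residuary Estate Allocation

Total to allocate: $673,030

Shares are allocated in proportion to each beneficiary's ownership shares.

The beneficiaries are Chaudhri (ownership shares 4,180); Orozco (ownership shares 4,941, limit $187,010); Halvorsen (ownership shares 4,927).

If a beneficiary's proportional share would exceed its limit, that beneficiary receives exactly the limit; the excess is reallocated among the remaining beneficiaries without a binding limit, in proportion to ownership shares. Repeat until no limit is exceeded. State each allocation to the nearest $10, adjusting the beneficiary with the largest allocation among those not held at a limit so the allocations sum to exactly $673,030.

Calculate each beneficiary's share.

Chaudhri: $223,080 · Orozco: $187,010 · Halvorsen: $262,940

Ownership shares total: 14,048.
Pro-rata shares before constraints: Chaudhri 200,260.92; Orozco 236,719.91; Halvorsen 236,049.17.
Capped: Orozco ($187,010); balance $486,020 reallocated over remaining ownership shares 9,107.
Redistributed shares: Chaudhri 223,077.15 → $223,080; Halvorsen 262,942.85 → $262,940.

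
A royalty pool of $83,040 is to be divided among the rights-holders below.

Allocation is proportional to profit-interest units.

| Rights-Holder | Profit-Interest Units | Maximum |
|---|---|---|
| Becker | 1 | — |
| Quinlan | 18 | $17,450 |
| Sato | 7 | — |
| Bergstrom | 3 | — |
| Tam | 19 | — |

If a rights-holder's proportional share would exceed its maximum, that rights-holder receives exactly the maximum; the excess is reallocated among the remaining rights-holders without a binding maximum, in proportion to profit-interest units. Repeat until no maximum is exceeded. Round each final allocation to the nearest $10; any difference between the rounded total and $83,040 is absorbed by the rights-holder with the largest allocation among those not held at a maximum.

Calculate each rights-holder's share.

Becker: $2,190 · Quinlan: $17,450 · Sato: $15,300 · Bergstrom: $6,560 · Tam: $41,540

Sum of profit-interest units: 48.
Pro-rata shares before constraints: Becker 1,730.00; Quinlan 31,140.00; Sato 12,110.00; Bergstrom 5,190.00; Tam 32,870.00.
Capped: Quinlan ($17,450); residual $65,590 reallocated over remaining profit-interest units 30.
Shares after redistribution: Becker 2,186.33 → $2,190; Sato 15,304.33 → $15,300; Bergstrom 6,559.00 → $6,560; Tam 41,540.33 → $41,540.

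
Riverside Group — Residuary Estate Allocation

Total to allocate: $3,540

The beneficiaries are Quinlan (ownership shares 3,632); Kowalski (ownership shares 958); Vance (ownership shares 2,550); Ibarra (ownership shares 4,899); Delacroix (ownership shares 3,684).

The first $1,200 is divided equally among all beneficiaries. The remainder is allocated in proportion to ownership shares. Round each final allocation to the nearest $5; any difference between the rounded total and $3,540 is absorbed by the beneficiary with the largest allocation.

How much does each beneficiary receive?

First tranche $1,200 split equally: $240 each.
Remainder $2,340 by ownership shares (total 15,723): Quinlan 540.54 → $540; Kowalski 142.58 → $145; Vance 379.51 → $380; Ibarra 729.10 → $730; Delacroix 548.28 → $550.
Rounding difference −$5 on remainder applied to Ibarra.
Totals: Quinlan $240 + $540 = $780; Kowalski $240 + $145 = $385; Vance $240 + $380 = $620; Ibarra $240 + $725 = $965; Delacroix $240 + $550 = $790.

Quinlan: $780 | Kowalski: $385 | Vance: $620 | Ibarra: $965 | Delacroix: $790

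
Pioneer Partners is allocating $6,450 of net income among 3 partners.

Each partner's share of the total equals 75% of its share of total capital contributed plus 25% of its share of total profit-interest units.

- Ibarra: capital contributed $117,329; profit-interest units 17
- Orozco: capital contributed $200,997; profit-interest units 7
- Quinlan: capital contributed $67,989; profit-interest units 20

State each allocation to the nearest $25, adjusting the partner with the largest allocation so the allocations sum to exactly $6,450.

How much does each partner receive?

Ibarra: $2,100 · Orozco: $2,775 · Quinlan: $1,575

Totals — capital contributed 386,315, profit-interest units 44.
Composite weights (75% capital contributed + 25% profit-interest units): Ibarra 0.3244; Orozco 0.4300; Quinlan 0.2456.
Unrounded shares: Ibarra 2,092.22; Orozco 2,773.45; Quinlan 1,584.32.
After rounding ($25): Ibarra $2,100; Orozco $2,775; Quinlan $1,575. Sum = $6,450.
No rounding difference to absorb.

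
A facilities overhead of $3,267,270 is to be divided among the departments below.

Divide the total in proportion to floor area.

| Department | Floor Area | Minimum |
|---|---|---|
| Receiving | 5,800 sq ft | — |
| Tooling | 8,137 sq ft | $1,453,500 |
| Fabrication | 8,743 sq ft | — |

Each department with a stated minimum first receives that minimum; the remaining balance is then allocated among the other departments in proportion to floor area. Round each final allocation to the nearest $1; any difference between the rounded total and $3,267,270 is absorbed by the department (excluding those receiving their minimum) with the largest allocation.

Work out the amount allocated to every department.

Receiving: $723,363 · Tooling: $1,453,500 · Fabrication: $1,090,407

Fund the minimums — Tooling $1,453,500. Residual $1,813,770.
Residual split over remaining floor area 14,543: Receiving 723,362.85 → $723,363; Fabrication 1,090,407.15 → $1,090,407.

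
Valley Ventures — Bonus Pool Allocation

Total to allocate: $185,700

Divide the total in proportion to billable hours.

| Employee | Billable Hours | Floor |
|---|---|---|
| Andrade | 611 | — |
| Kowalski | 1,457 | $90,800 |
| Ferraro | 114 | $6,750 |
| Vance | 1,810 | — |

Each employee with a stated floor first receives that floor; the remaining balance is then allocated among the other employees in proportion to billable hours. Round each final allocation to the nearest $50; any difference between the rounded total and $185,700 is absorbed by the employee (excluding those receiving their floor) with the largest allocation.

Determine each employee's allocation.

Andrade: $22,250 · Kowalski: $90,800 · Ferraro: $6,750 · Vance: $65,900

Guaranteed amounts: Kowalski $90,800; Ferraro $6,750. Remaining pool $88,150.
Remaining pool split over remaining billable hours 2,421: Andrade 22,246.86 → $22,250; Vance 65,903.14 → $65,900.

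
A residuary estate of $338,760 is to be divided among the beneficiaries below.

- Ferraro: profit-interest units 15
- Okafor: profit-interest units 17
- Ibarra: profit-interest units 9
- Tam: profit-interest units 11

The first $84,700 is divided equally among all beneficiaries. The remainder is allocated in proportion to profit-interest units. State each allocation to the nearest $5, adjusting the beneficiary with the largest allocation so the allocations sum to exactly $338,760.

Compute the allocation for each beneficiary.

Ferraro: $94,460 | Okafor: $104,235 | Ibarra: $65,145 | Tam: $74,920

Equal tier: $84,700 ÷ 4 = $21,175 apiece.
Remainder $254,060 by profit-interest units (total 52): Ferraro 73,286.54 → $73,285; Okafor 83,058.08 → $83,060; Ibarra 43,971.92 → $43,970; Tam 53,743.46 → $53,745.
Totals: Ferraro $21,175 + $73,285 = $94,460; Okafor $21,175 + $83,060 = $104,235; Ibarra $21,175 + $43,970 = $65,145; Tam $21,175 + $53,745 = $74,920.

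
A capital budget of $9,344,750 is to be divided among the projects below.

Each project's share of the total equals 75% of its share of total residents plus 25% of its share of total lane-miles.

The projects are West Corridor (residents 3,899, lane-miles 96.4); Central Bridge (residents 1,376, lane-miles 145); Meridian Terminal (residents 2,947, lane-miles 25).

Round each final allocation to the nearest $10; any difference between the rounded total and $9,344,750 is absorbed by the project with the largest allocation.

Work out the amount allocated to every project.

West Corridor: $4,168,940; Central Bridge: $2,444,500; Meridian Terminal: $2,731,310

Totals — residents 8,222, lane-miles 266.4.
Blended shares (75% residents + 25% lane-miles): West Corridor 0.4461; Central Bridge 0.2616; Meridian Terminal 0.2923.
Raw shares: West Corridor 4,168,946.26; Central Bridge 2,444,497.63; Meridian Terminal 2,731,306.10.
At nearest $10: West Corridor $4,168,950; Central Bridge $2,444,500; Meridian Terminal $2,731,310. Sum = $9,344,760.
Difference $9,344,750 − $9,344,760 = −$10 applied to largest allocation (West Corridor): West Corridor becomes $4,168,940.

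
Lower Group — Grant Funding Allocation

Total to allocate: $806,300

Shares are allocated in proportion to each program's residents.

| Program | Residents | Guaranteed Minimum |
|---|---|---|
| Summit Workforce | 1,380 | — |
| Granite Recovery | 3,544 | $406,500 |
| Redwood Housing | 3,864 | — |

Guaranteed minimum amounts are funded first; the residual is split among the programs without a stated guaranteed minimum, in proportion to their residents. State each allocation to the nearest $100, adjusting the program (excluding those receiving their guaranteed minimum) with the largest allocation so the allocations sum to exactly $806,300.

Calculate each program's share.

Summit Workforce: $105,200 | Granite Recovery: $406,500 | Redwood Housing: $294,600

Guaranteed amounts: Granite Recovery $406,500. Remaining pool $399,800.
Remaining pool split over remaining residents 5,244: Summit Workforce 105,210.53 → $105,200; Redwood Housing 294,589.47 → $294,600.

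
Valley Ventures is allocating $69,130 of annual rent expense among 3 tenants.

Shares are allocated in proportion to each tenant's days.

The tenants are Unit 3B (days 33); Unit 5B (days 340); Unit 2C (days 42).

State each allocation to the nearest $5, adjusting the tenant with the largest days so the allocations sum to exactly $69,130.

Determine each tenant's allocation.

Unit 3B: $5,495 · Unit 5B: $56,640 · Unit 2C: $6,995

Combined days = 415.
Unrounded shares: Unit 3B 33/415 × $69,130 = 5,497.08; Unit 5B 340/415 × $69,130 = 56,636.63; Unit 2C 42/415 × $69,130 = 6,996.29.
Rounded to nearest $5: Unit 3B $5,495; Unit 5B $56,635; Unit 2C $6,995. Sum = $69,125.
Difference $69,130 − $69,125 = +$5 applied to largest days (Unit 5B): Unit 5B becomes $56,640.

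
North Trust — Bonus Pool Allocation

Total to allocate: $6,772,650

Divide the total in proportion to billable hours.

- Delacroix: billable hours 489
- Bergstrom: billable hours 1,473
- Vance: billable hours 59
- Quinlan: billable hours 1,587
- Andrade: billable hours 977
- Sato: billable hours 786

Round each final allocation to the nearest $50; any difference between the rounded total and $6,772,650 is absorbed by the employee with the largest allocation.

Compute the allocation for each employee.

Delacroix: $616,600; Bergstrom: $1,857,400; Vance: $74,400; Quinlan: $2,001,200; Andrade: $1,231,950; Sato: $991,100

Billable hours total: 5,371.
Proportional shares: Delacroix 489/5,371 × $6,772,650 = 616,612.52; Bergstrom 1,473/5,371 × $6,772,650 = 1,857,403.36; Vance 59/5,371 × $6,772,650 = 74,397.01; Quinlan 1,587/5,371 × $6,772,650 = 2,001,153.52; Andrade 977/5,371 × $6,772,650 = 1,231,964.08; Sato 786/5,371 × $6,772,650 = 991,119.51.
Rounded to nearest $50: Delacroix $616,600; Bergstrom $1,857,400; Vance $74,400; Quinlan $2,001,150; Andrade $1,231,950; Sato $991,100. Sum = $6,772,600.
Difference $6,772,650 − $6,772,600 = +$50 applied to largest allocation (Quinlan): Quinlan becomes $2,001,200.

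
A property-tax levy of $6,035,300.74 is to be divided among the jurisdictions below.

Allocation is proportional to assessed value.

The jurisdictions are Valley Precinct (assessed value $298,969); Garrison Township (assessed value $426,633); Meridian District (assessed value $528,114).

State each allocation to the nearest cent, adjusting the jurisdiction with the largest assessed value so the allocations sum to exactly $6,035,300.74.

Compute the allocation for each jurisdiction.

Valley Precinct: $1,439,215.76 · Garrison Township: $2,053,781.29 · Meridian District: $2,542,303.69

Combined assessed value = 298,969 + 426,633 + 528,114 = 1,253,716.
Raw shares: Valley Precinct 1,439,215.7609; Garrison Township 2,053,781.2875; Meridian District 2,542,303.6916.
Rounded to nearest cent: Valley Precinct $1,439,215.76; Garrison Township $2,053,781.29; Meridian District $2,542,303.69. Sum = $6,035,300.74.
No rounding difference to absorb.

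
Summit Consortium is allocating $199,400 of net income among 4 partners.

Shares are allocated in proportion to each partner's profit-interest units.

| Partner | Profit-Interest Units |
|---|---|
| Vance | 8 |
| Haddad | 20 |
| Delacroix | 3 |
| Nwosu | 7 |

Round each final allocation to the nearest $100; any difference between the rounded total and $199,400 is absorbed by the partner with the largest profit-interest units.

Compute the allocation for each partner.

Vance: $42,000 · Haddad: $105,000 · Delacroix: $15,700 · Nwosu: $36,700

Profit-interest units total: 38.
Unrounded shares: Vance 8/38 × $199,400 = 41,978.95; Haddad 20/38 × $199,400 = 104,947.37; Delacroix 3/38 × $199,400 = 15,742.11; Nwosu 7/38 × $199,400 = 36,731.58.
Rounded to nearest $100: Vance $42,000; Haddad $104,900; Delacroix $15,700; Nwosu $36,700. Sum = $199,300.
Difference $199,400 − $199,300 = +$100 applied to largest profit-interest units (Haddad): Haddad becomes $105,000.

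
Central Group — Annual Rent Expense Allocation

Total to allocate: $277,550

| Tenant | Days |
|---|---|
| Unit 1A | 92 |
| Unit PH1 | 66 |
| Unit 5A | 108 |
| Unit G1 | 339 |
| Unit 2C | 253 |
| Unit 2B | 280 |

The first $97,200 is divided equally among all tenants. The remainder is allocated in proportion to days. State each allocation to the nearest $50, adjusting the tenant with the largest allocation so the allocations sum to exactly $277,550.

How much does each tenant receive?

First tranche $97,200 split equally: $16,200 each.
Remainder $180,350 by days (total 1,138): Unit 1A 14,580.14 → $14,600; Unit PH1 10,459.67 → $10,450; Unit 5A 17,115.82 → $17,100; Unit G1 53,724.65 → $53,700; Unit 2C 40,095.39 → $40,100; Unit 2B 44,374.34 → $44,350.
Rounding difference +$50 on remainder applied to Unit G1.
Totals: Unit 1A $16,200 + $14,600 = $30,800; Unit PH1 $16,200 + $10,450 = $26,650; Unit 5A $16,200 + $17,100 = $33,300; Unit G1 $16,200 + $53,750 = $69,950; Unit 2C $16,200 + $40,100 = $56,300; Unit 2B $16,200 + $44,350 = $60,550.

Unit 1A: $30,800; Unit PH1: $26,650; Unit 5A: $33,300; Unit G1: $69,950; Unit 2C: $56,300; Unit 2B: $60,550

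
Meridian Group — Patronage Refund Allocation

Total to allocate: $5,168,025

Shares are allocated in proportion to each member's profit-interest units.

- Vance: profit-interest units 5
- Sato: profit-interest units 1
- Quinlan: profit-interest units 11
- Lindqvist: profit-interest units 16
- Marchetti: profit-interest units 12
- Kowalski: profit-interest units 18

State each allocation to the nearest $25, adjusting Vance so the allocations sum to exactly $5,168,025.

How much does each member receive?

Vance: $410,175 · Sato: $82,025 · Quinlan: $902,350 · Lindqvist: $1,312,525 · Marchetti: $984,375 · Kowalski: $1,476,575

Total profit-interest units = 63.
Proportional shares: Vance 5/63 × $5,168,025 = 410,160.71; Sato 1/63 × $5,168,025 = 82,032.14; Quinlan 11/63 × $5,168,025 = 902,353.57; Lindqvist 16/63 × $5,168,025 = 1,312,514.29; Marchetti 12/63 × $5,168,025 = 984,385.71; Kowalski 18/63 × $5,168,025 = 1,476,578.57.
After rounding ($25): Vance $410,150; Sato $82,025; Quinlan $902,350; Lindqvist $1,312,525; Marchetti $984,375; Kowalski $1,476,575. Sum = $5,168,000.
Difference $5,168,025 − $5,168,000 = +$25 applied to Vance: Vance becomes $410,175.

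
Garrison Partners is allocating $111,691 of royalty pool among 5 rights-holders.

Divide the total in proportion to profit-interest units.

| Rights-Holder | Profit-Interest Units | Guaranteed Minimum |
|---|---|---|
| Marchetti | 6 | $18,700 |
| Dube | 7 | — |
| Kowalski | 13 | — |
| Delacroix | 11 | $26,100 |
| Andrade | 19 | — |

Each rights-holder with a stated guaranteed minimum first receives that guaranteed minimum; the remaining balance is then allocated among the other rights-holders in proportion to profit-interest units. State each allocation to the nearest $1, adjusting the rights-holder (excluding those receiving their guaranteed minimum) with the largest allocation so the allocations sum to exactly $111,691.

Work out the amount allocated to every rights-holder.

Fund the minimums — Marchetti $18,700; Delacroix $26,100. Balance $66,891.
Balance split over remaining profit-interest units 39: Dube 12,006.08 → $12,006; Kowalski 22,297.00 → $22,297; Andrade 32,587.92 → $32,588.

Marchetti: $18,700; Dube: $12,006; Kowalski: $22,297; Delacroix: $26,100; Andrade: $32,588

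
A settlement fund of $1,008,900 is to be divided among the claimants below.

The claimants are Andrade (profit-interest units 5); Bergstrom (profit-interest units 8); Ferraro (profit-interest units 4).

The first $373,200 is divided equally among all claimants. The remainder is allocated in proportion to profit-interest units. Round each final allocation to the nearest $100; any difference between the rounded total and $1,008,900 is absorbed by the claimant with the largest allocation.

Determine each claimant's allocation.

First tranche $373,200 split equally: $124,400 each.
Remainder $635,700 by profit-interest units (total 17): Andrade 186,970.59 → $187,000; Bergstrom 299,152.94 → $299,200; Ferraro 149,576.47 → $149,600.
Rounding difference −$100 on remainder applied to Bergstrom.
Totals: Andrade $124,400 + $187,000 = $311,400; Bergstrom $124,400 + $299,100 = $423,500; Ferraro $124,400 + $149,600 = $274,000.

Andrade: $311,400 · Bergstrom: $423,500 · Ferraro: $274,000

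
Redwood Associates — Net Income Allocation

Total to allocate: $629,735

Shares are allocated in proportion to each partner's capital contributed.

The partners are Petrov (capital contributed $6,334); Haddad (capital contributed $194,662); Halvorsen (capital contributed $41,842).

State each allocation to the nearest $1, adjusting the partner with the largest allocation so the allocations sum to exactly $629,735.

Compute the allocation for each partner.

Petrov: $16,426 | Haddad: $504,803 | Halvorsen: $108,506

Capital contributed total: 242,838.
Pro-rata amounts: Petrov 6,334/242,838 × $629,735 = 16,425.52; Haddad 194,662/242,838 × $629,735 = 504,803.51; Halvorsen 41,842/242,838 × $629,735 = 108,505.97.
At nearest $1: Petrov $16,426; Haddad $504,804; Halvorsen $108,506. Sum = $629,736.
Difference $629,735 − $629,736 = −$1 applied to largest allocation (Haddad): Haddad becomes $504,803.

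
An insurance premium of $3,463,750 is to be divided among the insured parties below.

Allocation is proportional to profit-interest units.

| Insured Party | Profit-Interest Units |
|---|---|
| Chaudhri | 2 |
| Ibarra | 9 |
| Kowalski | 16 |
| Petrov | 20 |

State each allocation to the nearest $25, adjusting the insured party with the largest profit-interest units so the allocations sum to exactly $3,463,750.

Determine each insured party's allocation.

Combined profit-interest units = 2 + 9 + 16 + 20 = 47.
Unrounded shares: Chaudhri 147,393.62; Ibarra 663,271.28; Kowalski 1,179,148.94; Petrov 1,473,936.17.
Rounded to nearest $25: Chaudhri $147,400; Ibarra $663,275; Kowalski $1,179,150; Petrov $1,473,925. Sum = $3,463,750.
Sum already equals the total — no adjustment.

Chaudhri: $147,400; Ibarra: $663,275; Kowalski: $1,179,150; Petrov: $1,473,925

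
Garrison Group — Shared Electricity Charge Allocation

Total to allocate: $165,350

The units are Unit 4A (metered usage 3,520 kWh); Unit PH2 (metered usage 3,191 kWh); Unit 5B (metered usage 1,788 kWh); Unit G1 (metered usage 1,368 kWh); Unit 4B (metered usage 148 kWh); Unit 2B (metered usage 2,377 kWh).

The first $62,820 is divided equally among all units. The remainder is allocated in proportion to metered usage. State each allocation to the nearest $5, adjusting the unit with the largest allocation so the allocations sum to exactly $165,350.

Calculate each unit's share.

Unit 4A: $39,595; Unit PH2: $36,870; Unit 5B: $25,265; Unit G1: $21,790; Unit 4B: $11,695; Unit 2B: $30,135

Equal tier: $62,820 ÷ 6 = $10,470 apiece.
Remainder $102,530 by metered usage (total 12,392): Unit 4A 29,124.08 → $29,125; Unit PH2 26,401.97 → $26,400; Unit 5B 14,793.71 → $14,795; Unit G1 11,318.68 → $11,320; Unit 4B 1,224.54 → $1,225; Unit 2B 19,667.03 → $19,665.
Totals: Unit 4A $10,470 + $29,125 = $39,595; Unit PH2 $10,470 + $26,400 = $36,870; Unit 5B $10,470 + $14,795 = $25,265; Unit G1 $10,470 + $11,320 = $21,790; Unit 4B $10,470 + $1,225 = $11,695; Unit 2B $10,470 + $19,665 = $30,135.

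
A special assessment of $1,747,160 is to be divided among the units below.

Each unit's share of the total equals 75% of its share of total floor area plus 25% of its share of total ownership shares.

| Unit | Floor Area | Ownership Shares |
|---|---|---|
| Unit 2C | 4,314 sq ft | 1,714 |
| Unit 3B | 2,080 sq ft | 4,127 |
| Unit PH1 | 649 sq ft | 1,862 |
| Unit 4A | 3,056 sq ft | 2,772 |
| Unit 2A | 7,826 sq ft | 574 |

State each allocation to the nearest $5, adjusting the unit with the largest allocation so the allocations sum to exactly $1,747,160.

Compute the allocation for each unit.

Totals — floor area 17,925, ownership shares 11,049.
Blended shares (75% floor area + 25% ownership shares): Unit 2C 0.2193; Unit 3B 0.1804; Unit PH1 0.0693; Unit 4A 0.1906; Unit 2A 0.3404.
Raw shares: Unit 2C 383,124.03; Unit 3B 315,203.00; Unit PH1 121,052.54; Unit 4A 332,985.49; Unit 2A 594,794.94.
At nearest $5: Unit 2C $383,125; Unit 3B $315,205; Unit PH1 $121,055; Unit 4A $332,985; Unit 2A $594,795. Sum = $1,747,165.
Difference $1,747,160 − $1,747,165 = −$5 applied to largest allocation (Unit 2A): Unit 2A becomes $594,790.

Unit 2C: $383,125; Unit 3B: $315,205; Unit PH1: $121,055; Unit 4A: $332,985; Unit 2A: $594,790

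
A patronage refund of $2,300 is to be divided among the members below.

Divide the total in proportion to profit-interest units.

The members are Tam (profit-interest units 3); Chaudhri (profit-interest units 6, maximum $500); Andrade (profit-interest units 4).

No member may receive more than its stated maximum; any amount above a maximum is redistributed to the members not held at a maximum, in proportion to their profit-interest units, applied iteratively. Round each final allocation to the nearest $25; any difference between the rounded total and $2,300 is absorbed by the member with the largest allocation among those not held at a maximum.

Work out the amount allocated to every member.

Profit-interest units total: 13.
Unconstrained shares: Tam 530.77; Chaudhri 1,061.54; Andrade 707.69.
Held at cap: Chaudhri ($500); residual $1,800 reallocated over remaining profit-interest units 7.
Shares after redistribution: Tam 771.43 → $775; Andrade 1,028.57 → $1,025.

Tam: $775 | Chaudhri: $500 | Andrade: $1,025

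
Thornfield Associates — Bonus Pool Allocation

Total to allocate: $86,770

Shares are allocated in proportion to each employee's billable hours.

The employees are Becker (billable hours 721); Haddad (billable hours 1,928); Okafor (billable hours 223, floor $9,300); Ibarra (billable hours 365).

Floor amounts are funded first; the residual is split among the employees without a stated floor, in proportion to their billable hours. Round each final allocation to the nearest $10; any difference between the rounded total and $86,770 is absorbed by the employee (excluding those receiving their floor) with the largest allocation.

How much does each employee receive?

Guaranteed amounts: Okafor $9,300. Balance $77,470.
Balance split over remaining billable hours 3,014: Becker 18,532.14 → $18,530; Haddad 49,556.12 → $49,560; Ibarra 9,381.74 → $9,380.

Becker: $18,530; Haddad: $49,560; Okafor: $9,300; Ibarra: $9,380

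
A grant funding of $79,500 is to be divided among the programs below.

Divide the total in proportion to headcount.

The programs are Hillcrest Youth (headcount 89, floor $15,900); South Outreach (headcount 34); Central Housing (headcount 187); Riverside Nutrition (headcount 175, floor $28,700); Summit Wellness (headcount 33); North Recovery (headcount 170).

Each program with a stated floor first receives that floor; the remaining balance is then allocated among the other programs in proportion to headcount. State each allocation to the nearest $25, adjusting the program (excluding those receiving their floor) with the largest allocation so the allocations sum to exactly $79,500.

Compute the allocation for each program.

Hillcrest Youth: $15,900 · South Outreach: $2,800 · Central Housing: $15,375 · Riverside Nutrition: $28,700 · Summit Wellness: $2,725 · North Recovery: $14,000

Fund the minimums — Hillcrest Youth $15,900; Riverside Nutrition $28,700. Balance $34,900.
Balance split over remaining headcount 424: South Outreach 2,798.58 → $2,800; Central Housing 15,392.22 → $15,400; Summit Wellness 2,716.27 → $2,725; North Recovery 13,992.92 → $14,000.
Rounding difference −$25 applied to Central Housing → $15,375.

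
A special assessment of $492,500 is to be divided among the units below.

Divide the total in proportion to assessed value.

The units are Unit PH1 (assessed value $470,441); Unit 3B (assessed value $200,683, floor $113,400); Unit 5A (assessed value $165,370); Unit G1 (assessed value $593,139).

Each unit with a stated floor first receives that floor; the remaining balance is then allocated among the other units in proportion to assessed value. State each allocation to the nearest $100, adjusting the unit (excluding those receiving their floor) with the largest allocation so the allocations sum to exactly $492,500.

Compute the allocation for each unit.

Fund the minimums — Unit 3B $113,400. Remaining pool $379,100.
Remaining pool split over remaining assessed value 1,228,950: Unit PH1 145,119.15 → $145,100; Unit 5A 51,012.46 → $51,000; Unit G1 182,968.38 → $183,000.

Unit PH1: $145,100 · Unit 3B: $113,400 · Unit 5A: $51,000 · Unit G1: $183,000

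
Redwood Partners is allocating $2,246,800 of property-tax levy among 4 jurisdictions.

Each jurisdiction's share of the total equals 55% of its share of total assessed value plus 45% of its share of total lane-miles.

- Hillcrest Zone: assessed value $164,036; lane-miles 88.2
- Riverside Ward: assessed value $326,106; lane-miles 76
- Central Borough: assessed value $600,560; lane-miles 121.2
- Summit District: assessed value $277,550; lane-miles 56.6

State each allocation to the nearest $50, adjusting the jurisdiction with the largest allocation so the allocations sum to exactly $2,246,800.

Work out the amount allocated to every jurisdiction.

Hillcrest Zone: $408,900 | Riverside Ward: $519,200 | Central Borough: $900,700 | Summit District: $418,000

Totals — assessed value 1,368,252, lane-miles 342.
Composite weights (55% assessed value + 45% lane-miles): Hillcrest Zone 0.1820; Riverside Ward 0.2311; Central Borough 0.4009; Summit District 0.1860.
Raw shares: Hillcrest Zone 408,896.55; Riverside Ward 519,203.40; Central Borough 900,702.64; Summit District 417,997.41.
At nearest $50: Hillcrest Zone $408,900; Riverside Ward $519,200; Central Borough $900,700; Summit District $418,000. Sum = $2,246,800.
Rounded total matches; no reconciliation needed.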